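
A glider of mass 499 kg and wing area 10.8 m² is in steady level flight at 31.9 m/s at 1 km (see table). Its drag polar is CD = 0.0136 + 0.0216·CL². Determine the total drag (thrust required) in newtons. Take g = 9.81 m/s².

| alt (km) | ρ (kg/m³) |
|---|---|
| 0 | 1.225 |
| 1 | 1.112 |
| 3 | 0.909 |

D = 168 N

At 1 km, from the table: ρ = 1.112 kg/m³.
Weight W = mg = 499 × 9.81 = 4895.2 N; in level flight L = W.
q = ½ρv² = ½ × 1.112 × 31.9² = 565.8 Pa.
Required CL = L/(qS) = 4895.2/(565.8·10.8) = 0.8011.
CD = 0.0136 + 0.0216 × 0.8011² = 0.02746.
D = q·S·CD = 565.8 × 10.8 × 0.02746 = 167.8 N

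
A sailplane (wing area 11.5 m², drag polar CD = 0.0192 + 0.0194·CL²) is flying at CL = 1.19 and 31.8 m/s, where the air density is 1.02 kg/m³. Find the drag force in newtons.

CD = 0.0192 + 0.0194 × 1.19² = 0.04667
D = ½ρv²S·CD = ½ × 1.02 × 31.8² × 11.5 × 0.04667 = 277 N

D = 277 N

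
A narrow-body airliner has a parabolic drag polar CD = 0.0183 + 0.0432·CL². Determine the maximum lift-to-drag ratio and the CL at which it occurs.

(L/D)max = 17.8, at CL = 0.651

For CD = CD0 + K·CL², (L/D)max occurs at CL* = √(CD0/K) and equals 1/(2√(K·CD0)).
(L/D)max = 1/(2√(0.0432 × 0.0183)) = 1/(2 × 0.02812) = 17.8
CL* = √(0.0183/0.0432) = 0.651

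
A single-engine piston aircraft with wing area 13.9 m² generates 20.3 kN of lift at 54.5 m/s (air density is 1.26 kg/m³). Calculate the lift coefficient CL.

From L = ½ρv²S·CL, rearranging gives CL = 2L/(ρv²S).
CL = 2 × 20300 / (1.26 × 54.5² × 13.9) = 0.78

CL = 0.78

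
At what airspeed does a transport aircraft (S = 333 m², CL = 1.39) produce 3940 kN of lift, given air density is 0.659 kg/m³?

L = ½ρv²S·CL ⇒ v = √(2L/(ρ·S·CL))
v = √(2 × 3.94×10^6 / (0.659 × 333 × 1.39)) = √25830 = 161 m/s

v = 161 m/s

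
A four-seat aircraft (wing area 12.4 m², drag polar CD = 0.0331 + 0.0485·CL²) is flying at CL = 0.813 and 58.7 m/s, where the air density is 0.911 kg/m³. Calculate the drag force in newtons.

CD = 0.0331 + 0.0485 × 0.813² = 0.06516
D = ½ρv²S·CD = ½ × 0.911 × 58.7² × 12.4 × 0.06516 = 1270 N

D = 1270 N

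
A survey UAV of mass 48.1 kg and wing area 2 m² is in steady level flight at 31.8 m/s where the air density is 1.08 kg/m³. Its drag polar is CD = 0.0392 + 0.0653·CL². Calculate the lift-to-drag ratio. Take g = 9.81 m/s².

In steady level flight, lift balances weight: W = mg = 48.1 × 9.81 = 471.86 N.
Dynamic pressure q = 0.5 × 1.08 × 31.8² = 546.1 Pa.
CL = W/(q·S) = 471.86 / (546.1 × 2) = 0.4321.
CD = 0.0392 + 0.0653 × 0.4321² = 0.05139.
L/D = CL/CD = 0.4321 / 0.05139 = 8.41

L/D = 8.41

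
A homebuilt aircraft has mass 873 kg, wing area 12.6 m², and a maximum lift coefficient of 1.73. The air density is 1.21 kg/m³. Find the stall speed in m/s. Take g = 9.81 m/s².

V_stall = 25.5 m/s

Stall occurs when L = W at CL,max. W = mg = 873 × 9.81 = 8564 N.
From L = ½ρV²S·CL,max = W: V_stall = √(2W/(ρSCL,max)) = √(2·8564/(1.21·12.6·1.73))
V_stall = √649.4 = 25.5 m/s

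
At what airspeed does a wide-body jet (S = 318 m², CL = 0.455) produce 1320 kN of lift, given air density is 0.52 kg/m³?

v = 187 m/s

L = ½ρv²S·CL ⇒ v = √(2L/(ρ·S·CL))
v = √(2 × 1.32×10^6 / (0.52 × 318 × 0.455)) = √35090 = 187 m/s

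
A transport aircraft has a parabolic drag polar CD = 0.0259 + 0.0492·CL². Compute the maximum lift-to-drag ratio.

For CD = CD0 + K·CL², (L/D)max occurs at CL* = √(CD0/K) and equals 1/(2√(K·CD0)).
(L/D)max = 1/(2√(0.0492 × 0.0259)) = 1/(2 × 0.0357) = 14

(L/D)max = 14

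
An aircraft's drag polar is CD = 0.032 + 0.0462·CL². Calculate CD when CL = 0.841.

CD = 0.032 + 0.0462 × 0.841² = 0.032 + 0.03268 = 0.0647

CD = 0.0647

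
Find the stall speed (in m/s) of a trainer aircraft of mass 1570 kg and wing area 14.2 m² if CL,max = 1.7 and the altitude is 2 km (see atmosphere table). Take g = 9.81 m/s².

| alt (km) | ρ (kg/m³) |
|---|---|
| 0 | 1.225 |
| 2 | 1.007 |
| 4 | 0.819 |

V_stall = 35.6 m/s

At 2 km, from the table: ρ = 1.007 kg/m³.
At stall, lift equals weight: L = W = m·g = 1570 × 9.81 = 15400 N.
From L = ½ρV²S·CL,max = W: V_stall = √(2W/(ρSCL,max)) = √(2·15400/(1.007·14.2·1.7))
V_stall = √1267 = 35.6 m/s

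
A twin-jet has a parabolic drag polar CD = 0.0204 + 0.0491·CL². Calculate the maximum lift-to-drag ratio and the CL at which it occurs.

For CD = CD0 + K·CL², (L/D)max occurs at CL* = √(CD0/K) and equals 1/(2√(K·CD0)).
(L/D)max = 1/(2√(0.0491 × 0.0204)) = 1/(2 × 0.03165) = 15.8
CL* = √(0.0204/0.0491) = 0.645

(L/D)max = 15.8, at CL = 0.645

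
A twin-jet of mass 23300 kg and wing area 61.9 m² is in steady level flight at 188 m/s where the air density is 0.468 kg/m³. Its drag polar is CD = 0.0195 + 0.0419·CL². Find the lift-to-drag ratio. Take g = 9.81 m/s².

L/D = 16

Level flight ⇒ L = W = m·g = 23300 × 9.81 = 2.2857×10^5 N.
Dynamic pressure q = 0.5 × 0.468 × 188² = 8270 Pa.
Required CL = L/(qS) = 2.2857×10^5/(8270·61.9) = 0.4465.
CD = 0.0195 + 0.0419 × 0.4465² = 0.02785.
L/D = CL/CD = 0.4465 / 0.02785 = 16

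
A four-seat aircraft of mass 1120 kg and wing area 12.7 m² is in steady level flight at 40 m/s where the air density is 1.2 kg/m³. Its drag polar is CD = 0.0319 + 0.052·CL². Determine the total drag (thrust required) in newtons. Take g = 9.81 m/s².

Weight W = mg = 1120 × 9.81 = 10987 N; in level flight L = W.
q = ½ρv² = ½ × 1.2 × 40² = 960 Pa.
CL = W/(q·S) = 10987 / (960 × 12.7) = 0.9012.
CD = 0.0319 + 0.052 × 0.9012² = 0.07413.
D = q·S·CD = 960 × 12.7 × 0.07413 = 903.8 N

D = 904 N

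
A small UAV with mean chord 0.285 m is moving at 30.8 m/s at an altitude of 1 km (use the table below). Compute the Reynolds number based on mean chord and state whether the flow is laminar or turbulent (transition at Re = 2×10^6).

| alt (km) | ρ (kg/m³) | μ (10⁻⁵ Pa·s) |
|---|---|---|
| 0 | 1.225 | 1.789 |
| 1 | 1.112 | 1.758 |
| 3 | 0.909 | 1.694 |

Re = 5.55×10^5 (laminar)

At 1 km, from the table: ρ = 1.112 kg/m³, μ = 1.758×10⁻⁵ Pa·s.
Re = ρ·v·c/μ = 1.112 × 30.8 × 0.285 / (1.758×10⁻⁵) = 5.55×10^5
Since 5.55×10^5 < 2×10^6, the flow is laminar.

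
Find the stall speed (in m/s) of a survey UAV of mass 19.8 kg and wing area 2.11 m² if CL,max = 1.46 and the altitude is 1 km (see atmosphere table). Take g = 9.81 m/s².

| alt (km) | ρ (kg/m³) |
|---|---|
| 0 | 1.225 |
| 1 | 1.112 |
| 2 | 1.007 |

V_stall = 10.6 m/s

At 1 km, from the table: ρ = 1.112 kg/m³.
Weight W = mg = 19.8 × 9.81 = 194.2 N.
From L = ½ρV²S·CL,max = W: V_stall = √(2W/(ρSCL,max)) = √(2·194.2/(1.112·2.11·1.46))
V_stall = √113.4 = 10.6 m/s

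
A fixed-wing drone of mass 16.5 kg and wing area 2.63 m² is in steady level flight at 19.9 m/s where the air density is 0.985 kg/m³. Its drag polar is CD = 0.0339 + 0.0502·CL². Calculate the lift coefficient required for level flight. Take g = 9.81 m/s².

Level flight ⇒ L = W = m·g = 16.5 × 9.81 = 161.87 N.
q = ½ρv² = ½ × 0.985 × 19.9² = 195 Pa.
CL = W/(q·S) = 161.87 / (195 × 2.63) = 0.3156.

CL = 0.316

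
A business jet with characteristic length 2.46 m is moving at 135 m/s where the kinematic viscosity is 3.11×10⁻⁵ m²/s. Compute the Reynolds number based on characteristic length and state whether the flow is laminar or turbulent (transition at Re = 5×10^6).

Re = v·c/ν = 135 × 2.46 / (3.11×10⁻⁵) = 1.07×10^7
Since 1.07×10^7 > 5×10^6, the flow is turbulent.

Re = 1.07×10^7 (turbulent)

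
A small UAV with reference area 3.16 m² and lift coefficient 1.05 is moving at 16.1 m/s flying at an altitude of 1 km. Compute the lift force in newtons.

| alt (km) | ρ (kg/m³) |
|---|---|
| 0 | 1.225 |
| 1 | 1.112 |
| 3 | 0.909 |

L = 478 N

At 1 km, from the table: ρ = 1.112 kg/m³.
Dynamic pressure q = ½ρv² = ½ × 1.112 × 16.1² = 144.1 Pa.
L = q·S·CL = 144.1 × 3.16 × 1.05 = 478 N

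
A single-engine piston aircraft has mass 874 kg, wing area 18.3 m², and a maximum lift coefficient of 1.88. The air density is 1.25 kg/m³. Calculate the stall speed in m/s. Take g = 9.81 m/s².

V_stall = 20 m/s

Weight W = mg = 874 × 9.81 = 8574 N.
From L = ½ρV²S·CL,max = W: V_stall = √(2W/(ρSCL,max)) = √(2·8574/(1.25·18.3·1.88))
V_stall = √398.7 = 20 m/s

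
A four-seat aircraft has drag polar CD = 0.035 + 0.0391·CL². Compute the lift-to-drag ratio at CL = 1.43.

CD = 0.035 + 0.0391 × 1.43² = 0.115
L/D = CL/CD = 1.43 / 0.115 = 12.4

L/D = 12.4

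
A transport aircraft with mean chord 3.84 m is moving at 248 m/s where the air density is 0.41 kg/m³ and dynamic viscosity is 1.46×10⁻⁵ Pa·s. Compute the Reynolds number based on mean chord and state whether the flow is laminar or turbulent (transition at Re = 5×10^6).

Re = 2.67×10^7 (turbulent)

Re = ρ·v·c/μ = 0.41 × 248 × 3.84 / (1.46×10⁻⁵) = 2.67×10^7
Since 2.67×10^7 > 5×10^6, the flow is turbulent.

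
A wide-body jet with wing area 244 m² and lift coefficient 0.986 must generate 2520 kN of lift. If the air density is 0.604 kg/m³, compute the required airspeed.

v = 186 m/s

L = ½ρv²S·CL ⇒ v = √(2L/(ρ·S·CL))
v = √(2 × 2.52×10^6 / (0.604 × 244 × 0.986)) = √34680 = 186 m/s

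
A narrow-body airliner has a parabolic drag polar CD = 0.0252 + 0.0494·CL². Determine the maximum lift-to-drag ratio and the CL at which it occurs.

(L/D)max = 14.2, at CL = 0.714

For CD = CD0 + K·CL², (L/D)max occurs at CL* = √(CD0/K) and equals 1/(2√(K·CD0)).
(L/D)max = 1/(2√(0.0494 × 0.0252)) = 1/(2 × 0.03528) = 14.2
CL* = √(0.0252/0.0494) = 0.714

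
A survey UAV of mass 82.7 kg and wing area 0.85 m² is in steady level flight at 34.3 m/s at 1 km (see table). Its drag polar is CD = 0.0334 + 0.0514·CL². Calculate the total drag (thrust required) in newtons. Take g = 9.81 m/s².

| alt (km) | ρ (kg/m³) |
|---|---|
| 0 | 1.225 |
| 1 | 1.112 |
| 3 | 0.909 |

At 1 km, from the table: ρ = 1.112 kg/m³.
In steady level flight, lift balances weight: W = mg = 82.7 × 9.81 = 811.29 N.
Dynamic pressure q = 0.5 × 1.112 × 34.3² = 654.1 Pa.
Required CL = L/(qS) = 811.29/(654.1·0.85) = 1.459.
CD = 0.0334 + 0.0514 × 1.459² = 0.1428.
D = q·S·CD = 654.1 × 0.85 × 0.1428 = 79.42 N

D = 79.4 N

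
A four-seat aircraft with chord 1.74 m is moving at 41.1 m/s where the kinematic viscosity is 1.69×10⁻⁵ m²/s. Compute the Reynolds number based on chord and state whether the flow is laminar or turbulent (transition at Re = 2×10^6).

Re = 4.23×10^6 (turbulent)

Re = v·c/ν = 41.1 × 1.74 / (1.69×10⁻⁵) = 4.23×10^6
Since 4.23×10^6 > 2×10^6, the flow is turbulent.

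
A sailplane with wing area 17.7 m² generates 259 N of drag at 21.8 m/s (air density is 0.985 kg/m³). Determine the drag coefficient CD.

From D = ½ρv²S·CD, rearranging gives CD = 2D/(ρv²S).
CD = 2 × 259 / (0.985 × 21.8² × 17.7) = 0.0625

CD = 0.0625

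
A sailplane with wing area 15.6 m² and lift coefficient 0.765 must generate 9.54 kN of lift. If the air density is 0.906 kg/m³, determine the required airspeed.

v = 42 m/s

L = ½ρv²S·CL ⇒ v = √(2L/(ρ·S·CL))
v = √(2 × 9540 / (0.906 × 15.6 × 0.765)) = √1765 = 42 m/s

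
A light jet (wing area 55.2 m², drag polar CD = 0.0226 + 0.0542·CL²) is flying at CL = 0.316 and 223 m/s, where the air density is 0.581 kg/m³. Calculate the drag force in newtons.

D = 22300 N

CD = 0.0226 + 0.0542 × 0.316² = 0.02801
D = ½ρv²S·CD = ½ × 0.581 × 223² × 55.2 × 0.02801 = 22300 N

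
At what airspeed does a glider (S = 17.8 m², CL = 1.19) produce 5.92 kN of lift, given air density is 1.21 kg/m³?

L = ½ρv²S·CL ⇒ v = √(2L/(ρ·S·CL))
v = √(2 × 5920 / (1.21 × 17.8 × 1.19)) = √462 = 21.5 m/s

v = 21.5 m/s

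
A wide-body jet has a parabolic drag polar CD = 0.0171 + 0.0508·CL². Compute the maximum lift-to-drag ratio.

For CD = CD0 + K·CL², (L/D)max occurs at CL* = √(CD0/K) and equals 1/(2√(K·CD0)).
(L/D)max = 1/(2√(0.0508 × 0.0171)) = 1/(2 × 0.02947) = 17

(L/D)max = 17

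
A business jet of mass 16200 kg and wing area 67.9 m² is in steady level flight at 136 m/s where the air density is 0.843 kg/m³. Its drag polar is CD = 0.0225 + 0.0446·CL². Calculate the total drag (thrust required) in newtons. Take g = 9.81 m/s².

D = 14000 N

In steady level flight, lift balances weight: W = mg = 16200 × 9.81 = 1.5892×10^5 N.
q = ½ρv² = ½ × 0.843 × 136² = 7796 Pa.
CL = W/(q·S) = 1.5892×10^5 / (7796 × 67.9) = 0.3002.
CD = 0.0225 + 0.0446 × 0.3002² = 0.02652.
D = q·S·CD = 7796 × 67.9 × 0.02652 = 14040 N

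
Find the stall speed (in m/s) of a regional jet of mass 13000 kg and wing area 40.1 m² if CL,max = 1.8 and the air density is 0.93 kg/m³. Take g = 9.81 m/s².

V_stall = 61.6 m/s

Weight W = mg = 13000 × 9.81 = 1.275×10^5 N.
From L = ½ρV²S·CL,max = W: V_stall = √(2W/(ρSCL,max)) = √(2·1.275×10^5/(0.93·40.1·1.8))
V_stall = √3800 = 61.6 m/s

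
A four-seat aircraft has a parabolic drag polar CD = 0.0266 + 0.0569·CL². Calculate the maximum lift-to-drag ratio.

For CD = CD0 + K·CL², (L/D)max occurs at CL* = √(CD0/K) and equals 1/(2√(K·CD0)).
(L/D)max = 1/(2√(0.0569 × 0.0266)) = 1/(2 × 0.0389) = 12.9

(L/D)max = 12.9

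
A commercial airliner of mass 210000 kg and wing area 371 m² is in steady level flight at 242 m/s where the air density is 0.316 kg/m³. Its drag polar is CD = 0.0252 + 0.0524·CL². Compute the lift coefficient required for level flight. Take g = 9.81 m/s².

Weight W = mg = 210000 × 9.81 = 2.0601×10^6 N; in level flight L = W.
q = ½ρv² = ½ × 0.316 × 242² = 9253 Pa.
CL = 2W/(ρv²S) = 2×2.0601×10^6/(0.316×242²×371) = 0.6001.

CL = 0.6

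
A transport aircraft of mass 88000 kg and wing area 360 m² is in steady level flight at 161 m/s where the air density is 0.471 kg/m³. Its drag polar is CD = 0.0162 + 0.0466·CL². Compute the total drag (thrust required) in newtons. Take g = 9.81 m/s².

In steady level flight, lift balances weight: W = mg = 88000 × 9.81 = 8.6328×10^5 N.
q = ½ρv² = ½ × 0.471 × 161² = 6104 Pa.
Required CL = L/(qS) = 8.6328×10^5/(6104·360) = 0.3928.
CD = 0.0162 + 0.0466 × 0.3928² = 0.02339.
D = q·S·CD = 6104 × 360 × 0.02339 = 51400 N

D = 51400 N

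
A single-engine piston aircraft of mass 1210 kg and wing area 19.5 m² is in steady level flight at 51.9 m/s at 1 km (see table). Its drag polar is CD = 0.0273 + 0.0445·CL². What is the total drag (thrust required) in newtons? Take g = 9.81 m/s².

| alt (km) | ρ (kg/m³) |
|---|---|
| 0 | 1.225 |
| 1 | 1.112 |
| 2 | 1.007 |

D = 1010 N

At 1 km, from the table: ρ = 1.112 kg/m³.
Weight W = mg = 1210 × 9.81 = 11870 N; in level flight L = W.
Dynamic pressure q = 0.5 × 1.112 × 51.9² = 1498 Pa.
Required CL = L/(qS) = 11870/(1498·19.5) = 0.4065.
CD = 0.0273 + 0.0445 × 0.4065² = 0.03465.
D = q·S·CD = 1498 × 19.5 × 0.03465 = 1012 N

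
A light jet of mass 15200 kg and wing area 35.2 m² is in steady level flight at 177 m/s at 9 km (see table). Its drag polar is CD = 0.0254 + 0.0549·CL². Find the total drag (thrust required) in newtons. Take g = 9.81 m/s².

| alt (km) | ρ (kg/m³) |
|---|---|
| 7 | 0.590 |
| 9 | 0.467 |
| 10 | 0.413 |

D = 11300 N

At 9 km, from the table: ρ = 0.467 kg/m³.
In steady level flight, lift balances weight: W = mg = 15200 × 9.81 = 1.4911×10^5 N.
Dynamic pressure q = 0.5 × 0.467 × 177² = 7315 Pa.
Required CL = L/(qS) = 1.4911×10^5/(7315·35.2) = 0.5791.
CD = 0.0254 + 0.0549 × 0.5791² = 0.04381.
D = q·S·CD = 7315 × 35.2 × 0.04381 = 11280 N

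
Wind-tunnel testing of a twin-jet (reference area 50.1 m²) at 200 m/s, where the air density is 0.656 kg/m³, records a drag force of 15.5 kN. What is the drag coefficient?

CD = 0.0236

From D = ½ρv²S·CD, rearranging gives CD = 2D/(ρv²S).
CD = 2 × 15500 / (0.656 × 200² × 50.1) = 0.0236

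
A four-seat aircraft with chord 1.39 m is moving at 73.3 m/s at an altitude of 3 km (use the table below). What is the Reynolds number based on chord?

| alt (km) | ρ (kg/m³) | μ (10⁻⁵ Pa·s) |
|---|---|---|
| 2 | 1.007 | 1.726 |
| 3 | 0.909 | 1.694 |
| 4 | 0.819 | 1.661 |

Re = 5.47×10^6

At 3 km, from the table: ρ = 0.909 kg/m³, μ = 1.694×10⁻⁵ Pa·s.
Re = ρ·v·c/μ = 0.909 × 73.3 × 1.39 / (1.694×10⁻⁵) = 5.47×10^6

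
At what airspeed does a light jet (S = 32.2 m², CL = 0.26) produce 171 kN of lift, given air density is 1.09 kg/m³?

L = ½ρv²S·CL ⇒ v = √(2L/(ρ·S·CL))
v = √(2 × 1.71×10^5 / (1.09 × 32.2 × 0.26)) = √37480 = 194 m/s

v = 194 m/s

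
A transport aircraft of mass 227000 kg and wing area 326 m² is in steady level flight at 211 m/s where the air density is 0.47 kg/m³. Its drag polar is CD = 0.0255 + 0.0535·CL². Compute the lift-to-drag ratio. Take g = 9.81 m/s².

L/D = 13.5

Weight W = mg = 227000 × 9.81 = 2.2269×10^6 N; in level flight L = W.
q = ½ρv² = ½ × 0.47 × 211² = 10460 Pa.
Required CL = L/(qS) = 2.2269×10^6/(10460·326) = 0.6529.
CD = 0.0255 + 0.0535 × 0.6529² = 0.04831.
L/D = CL/CD = 0.6529 / 0.04831 = 13.5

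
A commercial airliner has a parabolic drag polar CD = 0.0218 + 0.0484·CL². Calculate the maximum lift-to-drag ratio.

For CD = CD0 + K·CL², (L/D)max occurs at CL* = √(CD0/K) and equals 1/(2√(K·CD0)).
(L/D)max = 1/(2√(0.0484 × 0.0218)) = 1/(2 × 0.03248) = 15.4

(L/D)max = 15.4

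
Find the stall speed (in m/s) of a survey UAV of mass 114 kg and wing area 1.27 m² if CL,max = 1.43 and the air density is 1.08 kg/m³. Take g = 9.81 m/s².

At stall, lift equals weight: L = W = m·g = 114 × 9.81 = 1118 N.
From L = ½ρV²S·CL,max = W: V_stall = √(2W/(ρSCL,max)) = √(2·1118/(1.08·1.27·1.43))
V_stall = √1140 = 33.8 m/s

V_stall = 33.8 m/s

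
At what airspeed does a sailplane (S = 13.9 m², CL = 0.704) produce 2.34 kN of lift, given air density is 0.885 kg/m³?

L = ½ρv²S·CL ⇒ v = √(2L/(ρ·S·CL))
v = √(2 × 2340 / (0.885 × 13.9 × 0.704)) = √540.4 = 23.2 m/s

v = 23.2 m/s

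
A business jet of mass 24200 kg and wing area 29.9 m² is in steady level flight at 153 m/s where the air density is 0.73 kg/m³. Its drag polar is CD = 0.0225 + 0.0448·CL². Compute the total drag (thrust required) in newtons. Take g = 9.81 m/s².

In steady level flight, lift balances weight: W = mg = 24200 × 9.81 = 2.374×10^5 N.
Dynamic pressure q = 0.5 × 0.73 × 153² = 8544 Pa.
CL = 2W/(ρv²S) = 2×2.374×10^5/(0.73×153²×29.9) = 0.9293.
CD = 0.0225 + 0.0448 × 0.9293² = 0.06119.
D = q·S·CD = 8544 × 29.9 × 0.06119 = 15630 N

D = 15600 N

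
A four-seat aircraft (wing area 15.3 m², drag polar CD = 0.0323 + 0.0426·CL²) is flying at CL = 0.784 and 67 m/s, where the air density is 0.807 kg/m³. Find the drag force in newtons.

D = 1620 N

CD = 0.0323 + 0.0426 × 0.784² = 0.05848
D = ½ρv²S·CD = ½ × 0.807 × 67² × 15.3 × 0.05848 = 1620 N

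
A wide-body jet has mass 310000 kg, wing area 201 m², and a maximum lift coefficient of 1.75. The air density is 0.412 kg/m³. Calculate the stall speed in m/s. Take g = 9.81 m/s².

V_stall = 205 m/s

Weight W = mg = 310000 × 9.81 = 3.041×10^6 N.
V_stall = √(2W/(ρ·S·CL,max)) = √(2 × 3.041×10^6 / (0.412 × 201 × 1.75))
V_stall = √41970 = 205 m/s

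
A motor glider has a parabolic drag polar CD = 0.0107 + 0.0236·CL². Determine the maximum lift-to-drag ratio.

(L/D)max = 31.5

For CD = CD0 + K·CL², (L/D)max occurs at CL* = √(CD0/K) and equals 1/(2√(K·CD0)).
(L/D)max = 1/(2√(0.0236 × 0.0107)) = 1/(2 × 0.01589) = 31.5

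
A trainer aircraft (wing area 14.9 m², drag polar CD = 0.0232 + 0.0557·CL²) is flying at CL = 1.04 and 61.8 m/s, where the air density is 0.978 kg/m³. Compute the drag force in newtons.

CD = 0.0232 + 0.0557 × 1.04² = 0.08345
D = ½ρv²S·CD = ½ × 0.978 × 61.8² × 14.9 × 0.08345 = 2320 N

D = 2320 N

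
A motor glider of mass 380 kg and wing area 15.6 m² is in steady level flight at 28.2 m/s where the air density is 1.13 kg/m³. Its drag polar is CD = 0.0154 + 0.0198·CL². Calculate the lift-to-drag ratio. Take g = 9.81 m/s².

In steady level flight, lift balances weight: W = mg = 380 × 9.81 = 3727.8 N.
Dynamic pressure q = 0.5 × 1.13 × 28.2² = 449.3 Pa.
CL = W/(q·S) = 3727.8 / (449.3 × 15.6) = 0.5318.
CD = 0.0154 + 0.0198 × 0.5318² = 0.021.
L/D = CL/CD = 0.5318 / 0.021 = 25.3

L/D = 25.3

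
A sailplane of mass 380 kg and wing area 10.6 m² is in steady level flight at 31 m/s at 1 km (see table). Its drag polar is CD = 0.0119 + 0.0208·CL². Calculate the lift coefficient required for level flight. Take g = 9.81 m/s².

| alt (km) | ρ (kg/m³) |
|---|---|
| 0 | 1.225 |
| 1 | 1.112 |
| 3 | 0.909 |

CL = 0.658

At 1 km, from the table: ρ = 1.112 kg/m³.
Level flight ⇒ L = W = m·g = 380 × 9.81 = 3727.8 N.
q = ½ρv² = ½ × 1.112 × 31² = 534.3 Pa.
CL = 2W/(ρv²S) = 2×3727.8/(1.112×31²×10.6) = 0.6582.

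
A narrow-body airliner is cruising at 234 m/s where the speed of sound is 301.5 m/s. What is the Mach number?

M = 0.776

M = v/a = 234 / 301.5 = 0.776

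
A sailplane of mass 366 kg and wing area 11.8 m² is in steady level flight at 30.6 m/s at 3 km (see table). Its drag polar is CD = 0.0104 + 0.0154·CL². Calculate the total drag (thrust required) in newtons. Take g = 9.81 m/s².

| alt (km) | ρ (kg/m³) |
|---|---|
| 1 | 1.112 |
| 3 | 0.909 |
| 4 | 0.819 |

D = 91.8 N

At 3 km, from the table: ρ = 0.909 kg/m³.
Weight W = mg = 366 × 9.81 = 3590.5 N; in level flight L = W.
Dynamic pressure q = 0.5 × 0.909 × 30.6² = 425.6 Pa.
CL = W/(q·S) = 3590.5 / (425.6 × 11.8) = 0.715.
CD = 0.0104 + 0.0154 × 0.715² = 0.01827.
D = q·S·CD = 425.6 × 11.8 × 0.01827 = 91.76 N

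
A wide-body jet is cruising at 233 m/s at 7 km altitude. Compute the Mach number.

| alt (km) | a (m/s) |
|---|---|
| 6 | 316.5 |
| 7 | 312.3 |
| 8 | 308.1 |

M = 0.746

At 7 km, from the table: a = 312.3 m/s.
M = v/a = 233 / 312.3 = 0.746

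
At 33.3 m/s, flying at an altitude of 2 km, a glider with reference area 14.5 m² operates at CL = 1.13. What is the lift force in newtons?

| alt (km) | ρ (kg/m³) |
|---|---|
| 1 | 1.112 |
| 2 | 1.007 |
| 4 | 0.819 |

At 2 km, from the table: ρ = 1.007 kg/m³.
L = ½ρv²S·CL = ½ × 1.007 × 33.3² × 14.5 × 1.13 = 9150 N ≈ 9.15 kN

L = 9150 N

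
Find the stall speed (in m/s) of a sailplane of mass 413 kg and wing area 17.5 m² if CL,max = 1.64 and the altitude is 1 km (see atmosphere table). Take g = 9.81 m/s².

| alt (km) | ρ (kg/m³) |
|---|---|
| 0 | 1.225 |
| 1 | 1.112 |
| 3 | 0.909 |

V_stall = 15.9 m/s

At 1 km, from the table: ρ = 1.112 kg/m³.
Stall occurs when L = W at CL,max. W = mg = 413 × 9.81 = 4052 N.
V_stall = √(2W/(ρ·S·CL,max)) = √(2 × 4052 / (1.112 × 17.5 × 1.64))
V_stall = √253.9 = 15.9 m/s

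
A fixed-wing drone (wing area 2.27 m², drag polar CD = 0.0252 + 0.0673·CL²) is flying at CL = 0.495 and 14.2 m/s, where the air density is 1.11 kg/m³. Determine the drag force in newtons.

D = 10.6 N

CD = 0.0252 + 0.0673 × 0.495² = 0.04169
D = ½ρv²S·CD = ½ × 1.11 × 14.2² × 2.27 × 0.04169 = 10.6 N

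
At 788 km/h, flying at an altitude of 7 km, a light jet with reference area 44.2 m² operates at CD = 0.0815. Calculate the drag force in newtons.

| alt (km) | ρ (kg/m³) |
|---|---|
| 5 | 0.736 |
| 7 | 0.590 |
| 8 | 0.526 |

D = 50900 N

At 7 km, from the table: ρ = 0.590 kg/m³.
Convert speed: v = 788 km/h ÷ 3.6 = 218.9 m/s.
D = ½ρv²S·CD = ½ × 0.59 × 218.9² × 44.2 × 0.0815 = 50900 N ≈ 50.9 kN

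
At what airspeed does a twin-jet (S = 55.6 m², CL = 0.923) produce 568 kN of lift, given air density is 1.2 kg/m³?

L = ½ρv²S·CL ⇒ v = √(2L/(ρ·S·CL))
v = √(2 × 5.68×10^5 / (1.2 × 55.6 × 0.923)) = √18450 = 136 m/s

v = 136 m/s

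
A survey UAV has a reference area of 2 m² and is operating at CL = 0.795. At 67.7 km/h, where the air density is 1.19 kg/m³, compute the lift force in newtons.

Convert speed: v = 67.7 km/h ÷ 3.6 = 18.81 m/s.
Dynamic pressure q = ½ρv² = ½ × 1.19 × 18.81² = 210.4 Pa.
L = q·S·CL = 210.4 × 2 × 0.795 = 335 N

L = 335 N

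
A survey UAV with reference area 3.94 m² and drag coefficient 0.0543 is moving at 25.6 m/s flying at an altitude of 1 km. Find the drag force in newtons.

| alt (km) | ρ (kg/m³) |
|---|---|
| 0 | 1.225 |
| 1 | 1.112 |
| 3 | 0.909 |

At 1 km, from the table: ρ = 1.112 kg/m³.
Dynamic pressure q = ½ρv² = ½ × 1.112 × 25.6² = 364.4 Pa.
D = q·S·CD = 364.4 × 3.94 × 0.0543 = 78 N

D = 78 N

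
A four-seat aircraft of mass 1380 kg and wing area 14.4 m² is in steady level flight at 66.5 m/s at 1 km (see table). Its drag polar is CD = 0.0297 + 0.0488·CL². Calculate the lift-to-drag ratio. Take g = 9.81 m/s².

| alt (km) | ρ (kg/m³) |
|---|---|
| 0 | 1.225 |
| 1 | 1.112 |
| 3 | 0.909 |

At 1 km, from the table: ρ = 1.112 kg/m³.
In steady level flight, lift balances weight: W = mg = 1380 × 9.81 = 13538 N.
q = ½ρv² = ½ × 1.112 × 66.5² = 2459 Pa.
CL = 2W/(ρv²S) = 2×13538/(1.112×66.5²×14.4) = 0.3824.
CD = 0.0297 + 0.0488 × 0.3824² = 0.03683.
L/D = CL/CD = 0.3824 / 0.03683 = 10.4

L/D = 10.4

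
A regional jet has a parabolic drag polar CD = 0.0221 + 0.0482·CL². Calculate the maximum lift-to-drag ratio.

For CD = CD0 + K·CL², (L/D)max occurs at CL* = √(CD0/K) and equals 1/(2√(K·CD0)).
(L/D)max = 1/(2√(0.0482 × 0.0221)) = 1/(2 × 0.03264) = 15.3

(L/D)max = 15.3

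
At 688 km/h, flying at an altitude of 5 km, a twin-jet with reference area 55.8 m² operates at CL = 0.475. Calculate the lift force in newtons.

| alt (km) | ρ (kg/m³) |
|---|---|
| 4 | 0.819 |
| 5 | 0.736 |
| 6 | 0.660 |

At 5 km, from the table: ρ = 0.736 kg/m³.
Convert speed: v = 688 km/h ÷ 3.6 = 191.1 m/s.
L = ½ρv²S·CL = ½ × 0.736 × 191.1² × 55.8 × 0.475 = 3.56×10^5 N ≈ 356 kN

L = 3.56×10^5 N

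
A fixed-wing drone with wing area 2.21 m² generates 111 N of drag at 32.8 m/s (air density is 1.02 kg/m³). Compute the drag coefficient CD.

CD = 0.0915

From D = ½ρv²S·CD, rearranging gives CD = 2D/(ρv²S).
CD = 2 × 111 / (1.02 × 32.8² × 2.21) = 0.0915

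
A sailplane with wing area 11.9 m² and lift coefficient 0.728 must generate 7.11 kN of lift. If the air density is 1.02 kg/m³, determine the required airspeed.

L = ½ρv²S·CL ⇒ v = √(2L/(ρ·S·CL))
v = √(2 × 7110 / (1.02 × 11.9 × 0.728)) = √1609 = 40.1 m/s

v = 40.1 m/s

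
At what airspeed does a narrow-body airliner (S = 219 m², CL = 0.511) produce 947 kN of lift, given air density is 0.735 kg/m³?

v = 152 m/s

L = ½ρv²S·CL ⇒ v = √(2L/(ρ·S·CL))
v = √(2 × 9.47×10^5 / (0.735 × 219 × 0.511)) = √23030 = 152 m/s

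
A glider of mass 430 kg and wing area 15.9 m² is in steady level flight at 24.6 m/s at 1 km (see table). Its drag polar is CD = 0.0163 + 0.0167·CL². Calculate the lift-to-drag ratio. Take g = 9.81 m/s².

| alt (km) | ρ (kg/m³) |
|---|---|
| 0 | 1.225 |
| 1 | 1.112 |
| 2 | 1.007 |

L/D = 29.6

At 1 km, from the table: ρ = 1.112 kg/m³.
Level flight ⇒ L = W = m·g = 430 × 9.81 = 4218.3 N.
q = ½ρv² = ½ × 1.112 × 24.6² = 336.5 Pa.
Required CL = L/(qS) = 4218.3/(336.5·15.9) = 0.7885.
CD = 0.0163 + 0.0167 × 0.7885² = 0.02668.
L/D = CL/CD = 0.7885 / 0.02668 = 29.6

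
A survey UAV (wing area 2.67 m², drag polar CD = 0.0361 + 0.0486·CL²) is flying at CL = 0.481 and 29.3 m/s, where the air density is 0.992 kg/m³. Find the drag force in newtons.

CD = 0.0361 + 0.0486 × 0.481² = 0.04734
D = ½ρv²S·CD = ½ × 0.992 × 29.3² × 2.67 × 0.04734 = 53.8 N

D = 53.8 N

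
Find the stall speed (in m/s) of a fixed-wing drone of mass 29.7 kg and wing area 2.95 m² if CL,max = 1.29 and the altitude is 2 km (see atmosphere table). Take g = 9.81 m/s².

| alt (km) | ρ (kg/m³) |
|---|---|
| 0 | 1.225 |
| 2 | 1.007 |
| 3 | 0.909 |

V_stall = 12.3 m/s

At 2 km, from the table: ρ = 1.007 kg/m³.
At stall, lift equals weight: L = W = m·g = 29.7 × 9.81 = 291.4 N.
V_stall = √(2W/(ρ·S·CL,max)) = √(2 × 291.4 / (1.007 × 2.95 × 1.29))
V_stall = √152.1 = 12.3 m/s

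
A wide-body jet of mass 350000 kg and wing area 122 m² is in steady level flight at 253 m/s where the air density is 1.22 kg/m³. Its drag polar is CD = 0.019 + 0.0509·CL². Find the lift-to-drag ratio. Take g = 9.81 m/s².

L/D = 15.9

In steady level flight, lift balances weight: W = mg = 350000 × 9.81 = 3.4335×10^6 N.
q = ½ρv² = ½ × 1.22 × 253² = 39050 Pa.
CL = 2W/(ρv²S) = 2×3.4335×10^6/(1.22×253²×122) = 0.7208.
CD = 0.019 + 0.0509 × 0.7208² = 0.04544.
L/D = CL/CD = 0.7208 / 0.04544 = 15.9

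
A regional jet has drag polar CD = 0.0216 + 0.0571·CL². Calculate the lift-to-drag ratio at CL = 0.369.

L/D = 12.6

CD = 0.0216 + 0.0571 × 0.369² = 0.02937
L/D = CL/CD = 0.369 / 0.02937 = 12.6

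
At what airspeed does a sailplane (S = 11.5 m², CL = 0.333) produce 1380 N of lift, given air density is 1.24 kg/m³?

v = 24.1 m/s

L = ½ρv²S·CL ⇒ v = √(2L/(ρ·S·CL))
v = √(2 × 1380 / (1.24 × 11.5 × 0.333)) = √581.2 = 24.1 m/s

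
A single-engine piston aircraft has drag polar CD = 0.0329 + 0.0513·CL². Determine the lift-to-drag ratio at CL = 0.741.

L/D = 12.1

CD = 0.0329 + 0.0513 × 0.741² = 0.06107
L/D = CL/CD = 0.741 / 0.06107 = 12.1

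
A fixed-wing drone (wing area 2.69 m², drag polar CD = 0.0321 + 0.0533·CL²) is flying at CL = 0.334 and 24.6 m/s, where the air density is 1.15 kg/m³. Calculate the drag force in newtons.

D = 35.6 N

CD = 0.0321 + 0.0533 × 0.334² = 0.03805
D = ½ρv²S·CD = ½ × 1.15 × 24.6² × 2.69 × 0.03805 = 35.6 N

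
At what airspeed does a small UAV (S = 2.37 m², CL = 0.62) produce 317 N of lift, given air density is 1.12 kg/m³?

v = 19.6 m/s

L = ½ρv²S·CL ⇒ v = √(2L/(ρ·S·CL))
v = √(2 × 317 / (1.12 × 2.37 × 0.62)) = √385.2 = 19.6 m/s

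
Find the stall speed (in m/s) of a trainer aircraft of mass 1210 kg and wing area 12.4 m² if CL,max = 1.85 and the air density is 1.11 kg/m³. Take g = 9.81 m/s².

V_stall = 30.5 m/s

At stall, lift equals weight: L = W = m·g = 1210 × 9.81 = 11870 N.
From L = ½ρV²S·CL,max = W: V_stall = √(2W/(ρSCL,max)) = √(2·11870/(1.11·12.4·1.85))
V_stall = √932.3 = 30.5 m/s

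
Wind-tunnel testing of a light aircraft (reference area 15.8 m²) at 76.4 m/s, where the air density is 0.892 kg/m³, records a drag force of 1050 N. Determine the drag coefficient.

CD = 0.0255

From D = ½ρv²S·CD, rearranging gives CD = 2D/(ρv²S).
CD = 2 × 1050 / (0.892 × 76.4² × 15.8) = 0.0255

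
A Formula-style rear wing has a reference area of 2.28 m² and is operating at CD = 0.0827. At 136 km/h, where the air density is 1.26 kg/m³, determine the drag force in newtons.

Convert speed: v = 136 km/h ÷ 3.6 = 37.78 m/s.
Dynamic pressure q = ½ρv² = ½ × 1.26 × 37.78² = 899.1 Pa.
D = q·S·CD = 899.1 × 2.28 × 0.0827 = 170 N

D = 170 N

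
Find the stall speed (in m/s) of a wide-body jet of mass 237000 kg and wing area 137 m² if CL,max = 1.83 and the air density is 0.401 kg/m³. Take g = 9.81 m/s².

Stall occurs when L = W at CL,max. W = mg = 237000 × 9.81 = 2.325×10^6 N.
From L = ½ρV²S·CL,max = W: V_stall = √(2W/(ρSCL,max)) = √(2·2.325×10^6/(0.401·137·1.83))
V_stall = √46250 = 215 m/s

V_stall = 215 m/s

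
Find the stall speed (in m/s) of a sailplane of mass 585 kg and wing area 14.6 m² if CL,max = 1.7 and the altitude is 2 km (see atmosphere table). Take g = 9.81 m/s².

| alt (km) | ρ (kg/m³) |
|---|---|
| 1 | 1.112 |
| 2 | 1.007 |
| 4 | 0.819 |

V_stall = 21.4 m/s

At 2 km, from the table: ρ = 1.007 kg/m³.
At stall, lift equals weight: L = W = m·g = 585 × 9.81 = 5739 N.
From L = ½ρV²S·CL,max = W: V_stall = √(2W/(ρSCL,max)) = √(2·5739/(1.007·14.6·1.7))
V_stall = √459.2 = 21.4 m/s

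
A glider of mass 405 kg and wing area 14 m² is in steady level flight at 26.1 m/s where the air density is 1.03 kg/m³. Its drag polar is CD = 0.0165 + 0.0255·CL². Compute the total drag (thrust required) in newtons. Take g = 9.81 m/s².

In steady level flight, lift balances weight: W = mg = 405 × 9.81 = 3973.1 N.
q = ½ρv² = ½ × 1.03 × 26.1² = 350.8 Pa.
Required CL = L/(qS) = 3973.1/(350.8·14) = 0.8089.
CD = 0.0165 + 0.0255 × 0.8089² = 0.03319.
D = q·S·CD = 350.8 × 14 × 0.03319 = 163 N

D = 163 N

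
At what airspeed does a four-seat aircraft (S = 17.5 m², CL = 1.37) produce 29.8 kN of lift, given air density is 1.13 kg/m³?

v = 46.9 m/s

L = ½ρv²S·CL ⇒ v = √(2L/(ρ·S·CL))
v = √(2 × 29800 / (1.13 × 17.5 × 1.37)) = √2200 = 46.9 m/s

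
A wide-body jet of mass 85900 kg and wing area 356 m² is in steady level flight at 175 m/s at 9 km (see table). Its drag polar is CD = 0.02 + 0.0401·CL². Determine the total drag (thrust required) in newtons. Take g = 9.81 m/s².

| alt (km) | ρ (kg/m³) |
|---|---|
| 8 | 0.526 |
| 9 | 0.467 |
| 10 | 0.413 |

D = 62100 N

At 9 km, from the table: ρ = 0.467 kg/m³.
Weight W = mg = 85900 × 9.81 = 8.4268×10^5 N; in level flight L = W.
q = ½ρv² = ½ × 0.467 × 175² = 7151 Pa.
CL = 2W/(ρv²S) = 2×8.4268×10^5/(0.467×175²×356) = 0.331.
CD = 0.02 + 0.0401 × 0.331² = 0.02439.
D = q·S·CD = 7151 × 356 × 0.02439 = 62100 N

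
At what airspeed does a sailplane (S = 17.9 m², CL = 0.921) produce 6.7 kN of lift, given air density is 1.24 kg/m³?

L = ½ρv²S·CL ⇒ v = √(2L/(ρ·S·CL))
v = √(2 × 6700 / (1.24 × 17.9 × 0.921)) = √655.5 = 25.6 m/s

v = 25.6 m/s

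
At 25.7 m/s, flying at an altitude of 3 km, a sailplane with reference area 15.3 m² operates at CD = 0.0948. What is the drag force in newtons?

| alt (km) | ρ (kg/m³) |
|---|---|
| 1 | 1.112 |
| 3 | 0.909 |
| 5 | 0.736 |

D = 435 N

At 3 km, from the table: ρ = 0.909 kg/m³.
D = ½ρv²S·CD = ½ × 0.909 × 25.7² × 15.3 × 0.0948 = 435 N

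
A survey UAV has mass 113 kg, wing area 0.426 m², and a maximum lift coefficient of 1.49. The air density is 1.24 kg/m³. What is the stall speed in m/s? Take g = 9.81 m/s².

Stall occurs when L = W at CL,max. W = mg = 113 × 9.81 = 1109 N.
V_stall = √(2W/(ρ·S·CL,max)) = √(2 × 1109 / (1.24 × 0.426 × 1.49))
V_stall = √2817 = 53.1 m/s

V_stall = 53.1 m/s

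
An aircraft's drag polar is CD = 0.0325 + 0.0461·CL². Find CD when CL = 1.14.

CD = 0.0924

CD = 0.0325 + 0.0461 × 1.14² = 0.0325 + 0.05991 = 0.0924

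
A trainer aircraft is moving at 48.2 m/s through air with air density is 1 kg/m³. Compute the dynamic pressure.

q = ½ρv² = ½ × 1 × 48.2² = 1160 Pa

q = 1160 Pa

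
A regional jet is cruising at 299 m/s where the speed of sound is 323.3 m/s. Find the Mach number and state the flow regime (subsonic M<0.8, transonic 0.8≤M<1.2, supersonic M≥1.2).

M = v/a = 299 / 323.3 = 0.925
M = 0.925 → transonic.

M = 0.925 (transonic)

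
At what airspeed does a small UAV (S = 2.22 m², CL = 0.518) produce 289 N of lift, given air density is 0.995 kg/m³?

v = 22.5 m/s

L = ½ρv²S·CL ⇒ v = √(2L/(ρ·S·CL))
v = √(2 × 289 / (0.995 × 2.22 × 0.518)) = √505.2 = 22.5 m/s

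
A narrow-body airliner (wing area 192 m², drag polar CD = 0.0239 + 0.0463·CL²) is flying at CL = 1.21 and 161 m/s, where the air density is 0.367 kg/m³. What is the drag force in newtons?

CD = 0.0239 + 0.0463 × 1.21² = 0.09169
D = ½ρv²S·CD = ½ × 0.367 × 161² × 192 × 0.09169 = 83700 N

D = 83700 N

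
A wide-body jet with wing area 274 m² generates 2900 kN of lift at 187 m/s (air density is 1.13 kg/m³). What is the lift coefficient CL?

CL = 0.536

From L = ½ρv²S·CL, rearranging gives CL = 2L/(ρv²S).
CL = 2 × 2.9×10^6 / (1.13 × 187² × 274) = 0.536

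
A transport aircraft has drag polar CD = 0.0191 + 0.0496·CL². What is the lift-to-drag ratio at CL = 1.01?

CD = 0.0191 + 0.0496 × 1.01² = 0.0697
L/D = CL/CD = 1.01 / 0.0697 = 14.5

L/D = 14.5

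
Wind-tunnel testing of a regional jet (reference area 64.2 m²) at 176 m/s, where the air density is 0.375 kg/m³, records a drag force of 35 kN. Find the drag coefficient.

From D = ½ρv²S·CD, rearranging gives CD = 2D/(ρv²S).
CD = 2 × 35000 / (0.375 × 176² × 64.2) = 0.0939

CD = 0.0939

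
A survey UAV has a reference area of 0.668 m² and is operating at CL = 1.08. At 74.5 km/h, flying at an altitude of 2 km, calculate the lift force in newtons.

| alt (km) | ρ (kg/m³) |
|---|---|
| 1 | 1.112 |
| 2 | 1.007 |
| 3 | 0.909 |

At 2 km, from the table: ρ = 1.007 kg/m³.
Convert speed: v = 74.5 km/h ÷ 3.6 = 20.69 m/s.
L = ½ρv²S·CL = ½ × 1.007 × 20.69² × 0.668 × 1.08 = 156 N

L = 156 N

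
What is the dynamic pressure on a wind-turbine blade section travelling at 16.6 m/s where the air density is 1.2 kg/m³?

q = 165 Pa

q = ½ρv² = ½ × 1.2 × 16.6² = 165 Pa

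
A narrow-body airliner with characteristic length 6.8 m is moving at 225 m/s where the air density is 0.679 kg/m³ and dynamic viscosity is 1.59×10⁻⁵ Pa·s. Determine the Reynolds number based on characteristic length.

Re = ρ·v·c/μ = 0.679 × 225 × 6.8 / (1.59×10⁻⁵) = 6.53×10^7

Re = 6.53×10^7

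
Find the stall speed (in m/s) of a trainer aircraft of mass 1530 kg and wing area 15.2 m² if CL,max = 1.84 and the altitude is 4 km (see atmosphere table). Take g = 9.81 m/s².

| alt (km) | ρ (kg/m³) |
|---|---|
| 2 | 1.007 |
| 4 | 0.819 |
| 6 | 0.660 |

V_stall = 36.2 m/s

At 4 km, from the table: ρ = 0.819 kg/m³.
Stall occurs when L = W at CL,max. W = mg = 1530 × 9.81 = 15010 N.
V_stall = √(2W/(ρ·S·CL,max)) = √(2 × 15010 / (0.819 × 15.2 × 1.84))
V_stall = √1311 = 36.2 m/s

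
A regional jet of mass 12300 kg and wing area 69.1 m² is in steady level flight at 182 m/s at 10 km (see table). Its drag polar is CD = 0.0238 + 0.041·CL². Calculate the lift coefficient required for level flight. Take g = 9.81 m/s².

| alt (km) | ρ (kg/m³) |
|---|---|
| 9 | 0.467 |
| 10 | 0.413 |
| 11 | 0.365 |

At 10 km, from the table: ρ = 0.413 kg/m³.
In steady level flight, lift balances weight: W = mg = 12300 × 9.81 = 1.2066×10^5 N.
Dynamic pressure q = 0.5 × 0.413 × 182² = 6840 Pa.
CL = 2W/(ρv²S) = 2×1.2066×10^5/(0.413×182²×69.1) = 0.2553.

CL = 0.255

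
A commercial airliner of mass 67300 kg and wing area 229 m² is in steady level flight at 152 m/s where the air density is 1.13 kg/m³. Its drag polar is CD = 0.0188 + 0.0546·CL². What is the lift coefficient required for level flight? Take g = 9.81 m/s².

Level flight ⇒ L = W = m·g = 67300 × 9.81 = 6.6021×10^5 N.
q = ½ρv² = ½ × 1.13 × 152² = 13050 Pa.
Required CL = L/(qS) = 6.6021×10^5/(13050·229) = 0.2209.

CL = 0.221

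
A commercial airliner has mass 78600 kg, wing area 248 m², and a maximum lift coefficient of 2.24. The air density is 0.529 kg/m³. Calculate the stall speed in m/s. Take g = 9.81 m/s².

V_stall = 72.4 m/s

Stall occurs when L = W at CL,max. W = mg = 78600 × 9.81 = 7.711×10^5 N.
From L = ½ρV²S·CL,max = W: V_stall = √(2W/(ρSCL,max)) = √(2·7.711×10^5/(0.529·248·2.24))
V_stall = √5248 = 72.4 m/s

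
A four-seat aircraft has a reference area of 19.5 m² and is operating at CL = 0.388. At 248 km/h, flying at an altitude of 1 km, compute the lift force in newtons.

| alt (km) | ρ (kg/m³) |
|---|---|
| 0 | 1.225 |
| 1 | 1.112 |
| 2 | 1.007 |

At 1 km, from the table: ρ = 1.112 kg/m³.
Convert speed: v = 248 km/h ÷ 3.6 = 68.89 m/s.
Dynamic pressure q = ½ρv² = ½ × 1.112 × 68.89² = 2639 Pa.
L = q·S·CL = 2639 × 19.5 × 0.388 = 20000 N ≈ 20 kN

L = 20000 N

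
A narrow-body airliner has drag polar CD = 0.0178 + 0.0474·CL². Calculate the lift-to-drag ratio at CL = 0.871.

CD = 0.0178 + 0.0474 × 0.871² = 0.05376
L/D = CL/CD = 0.871 / 0.05376 = 16.2

L/D = 16.2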